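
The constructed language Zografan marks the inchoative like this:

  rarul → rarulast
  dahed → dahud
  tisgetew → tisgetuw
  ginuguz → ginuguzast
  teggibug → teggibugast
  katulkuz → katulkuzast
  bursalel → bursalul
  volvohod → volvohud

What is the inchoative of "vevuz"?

rarul and bursalel both end in -l yet inflect differently (rarulast, bursalul), so the final letter is not what conditions the rule; the last vowel is.
"vevuz" has last vowel 'u'. The stems whose last vowel is 'u' (rarul → rarulast, teggibug → teggibugast, ginuguz → ginuguzast) add -ast.
The other pattern: stems whose last vowel is 'e' or 'o' change the last vowel to 'u'.
So vevuz → vevuzast.

vevuzast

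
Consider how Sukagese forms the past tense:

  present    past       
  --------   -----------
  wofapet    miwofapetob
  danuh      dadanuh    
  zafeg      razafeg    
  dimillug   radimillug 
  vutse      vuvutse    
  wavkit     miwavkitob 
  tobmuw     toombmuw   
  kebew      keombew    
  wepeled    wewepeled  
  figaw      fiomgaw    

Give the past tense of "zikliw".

kebew and zafeg both have last vowel 'e' yet inflect differently (keombew, razafeg), so the last vowel is not what conditions the rule; the final letter is.
"zikliw" ends in -w. The stems ending in -w (tobmuw → toombmuw, kebew → keombew, figaw → fiomgaw) insert -om- after the first vowel.
The other patterns: stems ending in -g add the prefix ra-; stems ending in -t add mi- … -ob around the stem; stems ending in -d, -e or -h repeat the first consonant+vowel as a prefix.
So zikliw → ziomkliw.

ziomkliw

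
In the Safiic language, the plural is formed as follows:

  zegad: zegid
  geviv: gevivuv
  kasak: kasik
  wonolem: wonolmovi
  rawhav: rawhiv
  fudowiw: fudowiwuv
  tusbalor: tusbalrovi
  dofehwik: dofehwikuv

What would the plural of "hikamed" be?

dofehwik and kasak both end in -k yet inflect differently (dofehwikuv, kasik), so the final letter is not what conditions the rule; the last vowel is.
"hikamed" has last vowel 'e'. The one such stem in the data (wonolem → wonolmovi) deletes the last vowel and adds -ovi (as does tusbalor), so the same rule applies.
The other patterns: stems whose last vowel is 'i' add -uv; stems whose last vowel is 'a' change the last vowel to 'i'.
So hikamed → hikamdovi.

hikamdovi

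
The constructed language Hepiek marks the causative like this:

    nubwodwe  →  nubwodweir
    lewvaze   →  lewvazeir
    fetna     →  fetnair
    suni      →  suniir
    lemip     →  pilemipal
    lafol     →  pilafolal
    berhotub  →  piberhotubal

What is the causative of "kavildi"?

suni and lemip both have last vowel 'i' yet inflect differently (suniir, pilemipal), so the last vowel is not what conditions the rule; whether the stem ends in a vowel or a consonant is.
"kavildi" ends in a vowel. The stems ending in a vowel (nubwodwe → nubwodweir, lewvaze → lewvazeir, fetna → fetnair) add -ir.
The other pattern: stems ending in a consonant add pi- … -al around the stem.
So kavildi → kavildiir.

kavildiir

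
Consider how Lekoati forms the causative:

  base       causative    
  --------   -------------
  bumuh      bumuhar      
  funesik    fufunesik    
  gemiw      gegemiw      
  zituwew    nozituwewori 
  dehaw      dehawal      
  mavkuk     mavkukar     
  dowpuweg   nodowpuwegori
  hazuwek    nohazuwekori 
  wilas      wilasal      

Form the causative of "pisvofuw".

"pisvofuw" has last vowel 'u'. The stems whose last vowel is 'u' (bumuh → bumuhar, mavkuk → mavkukar) add -ar.
The other patterns: stems whose last vowel is 'e' add no- … -ori around the stem; stems whose last vowel is 'a' add -al; stems whose last vowel is 'i' repeat the first consonant+vowel as a prefix.
So pisvofuw → pisvofuwar.

pisvofuwar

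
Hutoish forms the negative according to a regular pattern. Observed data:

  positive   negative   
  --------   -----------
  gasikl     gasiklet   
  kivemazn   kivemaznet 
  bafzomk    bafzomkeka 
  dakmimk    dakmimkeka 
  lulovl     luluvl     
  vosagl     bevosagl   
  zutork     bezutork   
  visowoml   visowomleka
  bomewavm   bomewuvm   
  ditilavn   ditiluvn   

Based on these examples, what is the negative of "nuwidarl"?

lulovl and gasikl both end in -l yet inflect differently (luluvl, gasiklet), so the final letter is not what conditions the rule; the second-to-last letter is.
"nuwidarl" has second-to-last letter 'r'. The one such stem in the data (zutork → bezutork) adds the prefix be-, so the same rule applies.
The other patterns: stems whose second-to-last letter is 'v' change the last vowel to 'u'; stems whose second-to-last letter is 'k' or 'z' add -et; stems whose second-to-last letter is 'm' add -eka.
So nuwidarl → benuwidarl.

benuwidarl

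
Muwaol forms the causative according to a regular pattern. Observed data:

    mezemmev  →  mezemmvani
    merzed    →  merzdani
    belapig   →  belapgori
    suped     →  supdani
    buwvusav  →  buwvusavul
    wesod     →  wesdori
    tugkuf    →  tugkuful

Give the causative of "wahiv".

wahvori

"wahiv" has last vowel 'i'. The one such stem in the data (belapig → belapgori) deletes the last vowel and adds -ori (as does wesod), so the same rule applies.
The other patterns: stems whose last vowel is 'e' delete the last vowel and add -ani; stems whose last vowel is 'a' or 'u' add -ul.
So wahiv → wahvori.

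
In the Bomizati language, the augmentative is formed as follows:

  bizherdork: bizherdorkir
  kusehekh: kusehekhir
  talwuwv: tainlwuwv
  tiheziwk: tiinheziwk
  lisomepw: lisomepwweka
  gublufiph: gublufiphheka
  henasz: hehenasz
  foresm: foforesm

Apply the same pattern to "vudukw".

bizherdork and tiheziwk both end in -k yet inflect differently (bizherdorkir, tiinheziwk), so the final letter is not what conditions the rule; the second-to-last letter is.
"vudukw" has second-to-last letter 'k'. The one such stem in the data (kusehekh → kusehekhir) adds -ir, so the same rule applies.
The other patterns: stems whose second-to-last letter is 'w' insert -in- after the first vowel; stems whose second-to-last letter is 'p' double the final consonant and add -eka; stems whose second-to-last letter is 's' repeat the first consonant+vowel as a prefix.
So vudukw → vudukwir.

vudukwir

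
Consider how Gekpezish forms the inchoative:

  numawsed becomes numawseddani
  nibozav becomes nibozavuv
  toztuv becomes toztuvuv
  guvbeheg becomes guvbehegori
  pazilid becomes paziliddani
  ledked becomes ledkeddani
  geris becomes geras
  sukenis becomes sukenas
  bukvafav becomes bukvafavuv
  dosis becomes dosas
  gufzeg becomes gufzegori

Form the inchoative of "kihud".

sukenis and pazilid both have last vowel 'i' yet inflect differently (sukenas, paziliddani), so the last vowel is not what conditions the rule; the final letter is.
"kihud" ends in -d. The stems ending in -d (pazilid → paziliddani, ledked → ledkeddani, numawsed → numawseddani) double the final consonant and add -ani.
The other patterns: stems ending in -v add -uv; stems ending in -s change the last vowel to 'a'; stems ending in -g add -ori.
So kihud → kihuddani.

kihuddani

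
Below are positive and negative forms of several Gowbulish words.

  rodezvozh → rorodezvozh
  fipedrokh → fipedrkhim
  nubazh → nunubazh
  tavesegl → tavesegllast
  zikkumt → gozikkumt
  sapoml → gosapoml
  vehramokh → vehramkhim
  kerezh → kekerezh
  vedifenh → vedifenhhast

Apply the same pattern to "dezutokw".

dezutkwim

vehramokh and nubazh both end in -h yet inflect differently (vehramkhim, nunubazh), so the final letter is not what conditions the rule; the second-to-last letter is.
"dezutokw" has second-to-last letter 'k'. The stems whose second-to-last letter is 'k' (vehramokh → vehramkhim, fipedrokh → fipedrkhim) delete the last vowel and add -im.
So dezutokw → dezutkwim.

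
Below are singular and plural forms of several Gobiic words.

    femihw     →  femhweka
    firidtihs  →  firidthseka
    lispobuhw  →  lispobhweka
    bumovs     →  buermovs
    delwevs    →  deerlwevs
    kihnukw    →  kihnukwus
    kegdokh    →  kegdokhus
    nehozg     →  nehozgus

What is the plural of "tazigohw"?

tazighweka

firidtihs and bumovs both end in -s yet inflect differently (firidthseka, buermovs), so the final letter is not what conditions the rule; the second-to-last letter is.
"tazigohw" has second-to-last letter 'h'. The stems whose second-to-last letter is 'h' (femihw → femhweka, firidtihs → firidthseka, lispobuhw → lispobhweka) delete the last vowel and add -eka.
So tazigohw → tazighweka.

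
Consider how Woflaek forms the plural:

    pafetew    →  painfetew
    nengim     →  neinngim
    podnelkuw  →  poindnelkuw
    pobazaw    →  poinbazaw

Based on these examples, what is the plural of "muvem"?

muinvem

Every pair shown (pafetew → painfetew, nengim → neinngim, podnelkuw → poindnelkuw, …) follows the same rule: insert -in- after the first vowel.
So muvem → muinvem.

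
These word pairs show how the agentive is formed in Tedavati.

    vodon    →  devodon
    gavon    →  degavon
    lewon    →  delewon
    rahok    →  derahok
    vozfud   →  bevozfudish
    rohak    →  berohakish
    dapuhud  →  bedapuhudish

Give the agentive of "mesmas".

"mesmas" has last vowel 'a'. The one such stem in the data (rohak → berohakish) adds be- … -ish around the stem, so the same rule applies.
So mesmas → bemesmasish.

bemesmasish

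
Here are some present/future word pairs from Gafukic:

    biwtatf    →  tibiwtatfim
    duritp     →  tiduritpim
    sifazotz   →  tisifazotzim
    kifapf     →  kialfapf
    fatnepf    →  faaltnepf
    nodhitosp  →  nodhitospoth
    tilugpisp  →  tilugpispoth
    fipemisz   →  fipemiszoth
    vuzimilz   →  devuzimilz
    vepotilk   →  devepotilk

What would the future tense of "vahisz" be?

vahiszoth

biwtatf and kifapf both end in -f yet inflect differently (tibiwtatfim, kialfapf), so the final letter is not what conditions the rule; the second-to-last letter is.
"vahisz" has second-to-last letter 's'. The stems whose second-to-last letter is 's' (nodhitosp → nodhitospoth, tilugpisp → tilugpispoth, fipemisz → fipemiszoth) add -oth.
So vahisz → vahiszoth.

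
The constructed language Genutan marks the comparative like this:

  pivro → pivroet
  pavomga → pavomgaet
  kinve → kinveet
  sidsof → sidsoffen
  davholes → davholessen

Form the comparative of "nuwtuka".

"nuwtuka" ends in a vowel. The stems ending in a vowel (pivro → pivroet, pavomga → pavomgaet, kinve → kinveet) add -et.
The other pattern: stems ending in a consonant double the final consonant and add -en.
So nuwtuka → nuwtukaet.

nuwtukaet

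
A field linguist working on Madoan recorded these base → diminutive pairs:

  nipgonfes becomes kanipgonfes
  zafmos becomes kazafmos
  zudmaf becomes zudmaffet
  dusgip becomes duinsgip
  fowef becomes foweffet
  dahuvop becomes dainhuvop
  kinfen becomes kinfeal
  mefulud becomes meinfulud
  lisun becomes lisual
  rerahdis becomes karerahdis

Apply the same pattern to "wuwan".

nipgonfes and kinfen both have last vowel 'e' yet inflect differently (kanipgonfes, kinfeal), so the last vowel is not what conditions the rule; the final letter is.
"wuwan" ends in -n. The stems ending in -n (lisun → lisual, kinfen → kinfeal) drop the final letter and add -al.
So wuwan → wuwaal.

wuwaal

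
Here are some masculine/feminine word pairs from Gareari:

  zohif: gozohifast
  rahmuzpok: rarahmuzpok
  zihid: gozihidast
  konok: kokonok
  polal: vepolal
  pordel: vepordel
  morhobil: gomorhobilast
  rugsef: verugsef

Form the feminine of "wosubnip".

gowosubnipast

zohif and rugsef both end in -f yet inflect differently (gozohifast, verugsef), so the final letter is not what conditions the rule; the last vowel is.
"wosubnip" has last vowel 'i'. The stems whose last vowel is 'i' (zihid → gozihidast, zohif → gozohifast, morhobil → gomorhobilast) add go- … -ast around the stem.
The other patterns: stems whose last vowel is 'o' repeat the first consonant+vowel as a prefix; stems whose last vowel is 'a' or 'e' add the prefix ve-.
So wosubnip → gowosubnipast.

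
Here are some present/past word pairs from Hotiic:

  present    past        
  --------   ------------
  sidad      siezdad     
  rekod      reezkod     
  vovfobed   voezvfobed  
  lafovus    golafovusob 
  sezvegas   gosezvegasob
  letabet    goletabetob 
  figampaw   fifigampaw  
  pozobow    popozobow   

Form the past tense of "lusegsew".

lulusegsew

sidad and sezvegas both have last vowel 'a' yet inflect differently (siezdad, gosezvegasob), so the last vowel is not what conditions the rule; the final letter is.
"lusegsew" ends in -w. The stems ending in -w (figampaw → fifigampaw, pozobow → popozobow) repeat the first consonant+vowel as a prefix.
So lusegsew → lulusegsew.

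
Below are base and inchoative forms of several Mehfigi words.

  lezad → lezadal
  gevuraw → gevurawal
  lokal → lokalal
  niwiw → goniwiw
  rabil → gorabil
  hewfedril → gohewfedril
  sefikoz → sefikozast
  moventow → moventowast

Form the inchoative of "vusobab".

gevuraw and niwiw both end in -w yet inflect differently (gevurawal, goniwiw), so the final letter is not what conditions the rule; the last vowel is.
"vusobab" has last vowel 'a'. The stems whose last vowel is 'a' (lezad → lezadal, gevuraw → gevurawal, lokal → lokalal) add -al.
So vusobab → vusobabal.

vusobabal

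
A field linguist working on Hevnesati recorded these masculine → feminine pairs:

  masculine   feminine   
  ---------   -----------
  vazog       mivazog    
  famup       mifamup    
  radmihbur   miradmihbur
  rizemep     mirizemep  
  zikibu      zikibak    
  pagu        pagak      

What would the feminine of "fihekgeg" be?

radmihbur and zikibu both have last vowel 'u' yet inflect differently (miradmihbur, zikibak), so the last vowel is not what conditions the rule; whether the stem ends in a vowel or a consonant is.
"fihekgeg" ends in a consonant. The stems ending in a consonant (rizemep → mirizemep, vazog → mivazog, radmihbur → miradmihbur) add the prefix mi-.
So fihekgeg → mifihekgeg.

mifihekgeg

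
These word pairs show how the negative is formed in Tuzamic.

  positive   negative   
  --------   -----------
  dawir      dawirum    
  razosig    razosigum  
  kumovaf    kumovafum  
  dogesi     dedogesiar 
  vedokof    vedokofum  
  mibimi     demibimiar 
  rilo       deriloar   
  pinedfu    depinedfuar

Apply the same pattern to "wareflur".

"wareflur" ends in a consonant. The stems ending in a consonant (dawir → dawirum, kumovaf → kumovafum, razosig → razosigum) add -um.
So wareflur → wareflurum.

wareflurum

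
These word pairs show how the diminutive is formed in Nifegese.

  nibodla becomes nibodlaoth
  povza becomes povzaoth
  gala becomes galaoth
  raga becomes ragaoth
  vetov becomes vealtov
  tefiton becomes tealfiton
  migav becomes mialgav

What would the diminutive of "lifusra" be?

nibodla and migav both have last vowel 'a' yet inflect differently (nibodlaoth, mialgav), so the last vowel is not what conditions the rule; the final letter is.
"lifusra" ends in -a. The stems ending in -a (nibodla → nibodlaoth, povza → povzaoth, gala → galaoth) add -oth.
So lifusra → lifusraoth.

lifusraoth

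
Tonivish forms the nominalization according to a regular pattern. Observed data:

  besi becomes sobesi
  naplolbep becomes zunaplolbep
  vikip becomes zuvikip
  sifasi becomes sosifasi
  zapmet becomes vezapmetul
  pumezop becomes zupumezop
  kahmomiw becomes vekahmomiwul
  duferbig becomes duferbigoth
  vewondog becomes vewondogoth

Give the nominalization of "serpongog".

pumezop and vewondog both have last vowel 'o' yet inflect differently (zupumezop, vewondogoth), so the last vowel is not what conditions the rule; the final letter is.
"serpongog" ends in -g. The stems ending in -g (vewondog → vewondogoth, duferbig → duferbigoth) add -oth.
So serpongog → serpongogoth.

serpongogoth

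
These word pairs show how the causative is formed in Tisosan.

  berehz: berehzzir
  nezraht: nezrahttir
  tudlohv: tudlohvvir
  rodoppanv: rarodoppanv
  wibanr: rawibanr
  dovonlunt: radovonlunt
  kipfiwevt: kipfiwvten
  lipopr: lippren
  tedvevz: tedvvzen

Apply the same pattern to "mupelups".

tudlohv and rodoppanv both end in -v yet inflect differently (tudlohvvir, rarodoppanv), so the final letter is not what conditions the rule; the second-to-last letter is.
"mupelups" has second-to-last letter 'p'. The one such stem in the data (lipopr → lippren) deletes the last vowel and adds -en (as do kipfiwevt, tedvevz), so the same rule applies.
The other patterns: stems whose second-to-last letter is 'h' double the final consonant and add -ir; stems whose second-to-last letter is 'n' add the prefix ra-.
So mupelups → mupelpsen.

mupelpsen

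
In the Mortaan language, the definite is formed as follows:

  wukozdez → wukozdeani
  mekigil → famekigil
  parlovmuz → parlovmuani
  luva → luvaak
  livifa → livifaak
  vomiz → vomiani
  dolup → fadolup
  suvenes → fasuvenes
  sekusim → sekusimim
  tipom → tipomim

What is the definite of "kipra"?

kipraak

vomiz and sekusim both have last vowel 'i' yet inflect differently (vomiani, sekusimim), so the last vowel is not what conditions the rule; the final letter is.
"kipra" ends in -a. The stems ending in -a (luva → luvaak, livifa → livifaak) add -ak.
The other patterns: stems ending in -z drop the final letter and add -ani; stems ending in -m add -im; stems ending in -l, -p or -s add the prefix fa-.
So kipra → kipraak.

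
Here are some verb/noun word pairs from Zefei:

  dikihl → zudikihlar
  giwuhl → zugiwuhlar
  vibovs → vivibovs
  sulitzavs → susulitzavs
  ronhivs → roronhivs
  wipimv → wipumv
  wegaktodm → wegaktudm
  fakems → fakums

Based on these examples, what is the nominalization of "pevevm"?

vibovs and fakems both end in -s yet inflect differently (vivibovs, fakums), so the final letter is not what conditions the rule; the second-to-last letter is.
"pevevm" has second-to-last letter 'v'. The stems whose second-to-last letter is 'v' (vibovs → vivibovs, sulitzavs → susulitzavs, ronhivs → roronhivs) repeat the first consonant+vowel as a prefix.
The other patterns: stems whose second-to-last letter is 'h' add zu- … -ar around the stem; stems whose second-to-last letter is 'd' or 'm' change the last vowel to 'u'.
So pevevm → pepevevm.

pepevevm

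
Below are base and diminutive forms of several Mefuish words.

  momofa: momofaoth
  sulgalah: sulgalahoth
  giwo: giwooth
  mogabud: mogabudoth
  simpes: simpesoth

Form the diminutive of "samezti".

Every pair shown (momofa → momofaoth, sulgalah → sulgalahoth, giwo → giwooth, …) follows the same rule: add -oth.
So samezti → sameztioth.

sameztioth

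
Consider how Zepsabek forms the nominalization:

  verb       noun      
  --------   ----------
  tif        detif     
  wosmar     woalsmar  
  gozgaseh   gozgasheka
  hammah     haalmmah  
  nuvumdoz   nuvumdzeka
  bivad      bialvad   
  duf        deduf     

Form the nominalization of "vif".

devif

hammah and gozgaseh both end in -h yet inflect differently (haalmmah, gozgasheka), so the final letter is not what conditions the rule; the number of vowels is.
"vif" has 1 vowel. The stems with 1 vowel (tif → detif, duf → deduf) add the prefix de-.
So vif → devif.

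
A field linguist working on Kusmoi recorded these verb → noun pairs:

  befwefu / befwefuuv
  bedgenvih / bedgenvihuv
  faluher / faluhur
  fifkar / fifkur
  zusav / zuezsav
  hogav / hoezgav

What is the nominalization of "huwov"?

huezwov

fifkar and hogav both have last vowel 'a' yet inflect differently (fifkur, hoezgav), so the last vowel is not what conditions the rule; the final letter is.
"huwov" ends in -v. The stems ending in -v (hogav → hoezgav, zusav → zuezsav) insert -ez- after the first vowel.
The other patterns: stems ending in -r change the last vowel to 'u'; stems ending in -h or -u add -uv.
So huwov → huezwov.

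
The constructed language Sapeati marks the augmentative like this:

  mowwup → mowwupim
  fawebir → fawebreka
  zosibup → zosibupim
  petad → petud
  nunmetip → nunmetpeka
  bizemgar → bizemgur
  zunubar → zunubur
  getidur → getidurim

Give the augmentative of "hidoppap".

nunmetip and zosibup both end in -p yet inflect differently (nunmetpeka, zosibupim), so the final letter is not what conditions the rule; the last vowel is.
"hidoppap" has last vowel 'a'. The stems whose last vowel is 'a' (petad → petud, zunubar → zunubur, bizemgar → bizemgur) change the last vowel to 'u'.
The other patterns: stems whose last vowel is 'i' delete the last vowel and add -eka; stems whose last vowel is 'u' add -im.
So hidoppap → hidoppup.

hidoppup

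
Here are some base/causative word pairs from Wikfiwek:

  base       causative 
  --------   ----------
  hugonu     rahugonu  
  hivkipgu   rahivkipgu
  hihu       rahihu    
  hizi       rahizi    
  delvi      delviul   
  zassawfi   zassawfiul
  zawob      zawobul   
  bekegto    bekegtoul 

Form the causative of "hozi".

hizi and delvi both end in -i yet inflect differently (rahizi, delviul), so the final letter is not what conditions the rule; the first letter is.
"hozi" begins with h-. The stems beginning with h- (hugonu → rahugonu, hivkipgu → rahivkipgu, hihu → rahihu) add the prefix ra-.
The other pattern: stems beginning with b-, d- or z- add -ul.
So hozi → rahozi.

rahozi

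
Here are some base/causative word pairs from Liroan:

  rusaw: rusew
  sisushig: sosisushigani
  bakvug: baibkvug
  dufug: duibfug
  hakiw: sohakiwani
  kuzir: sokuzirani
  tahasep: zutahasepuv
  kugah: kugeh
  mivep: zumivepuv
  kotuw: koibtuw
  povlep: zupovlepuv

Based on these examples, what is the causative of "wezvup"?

kotuw and hakiw both end in -w yet inflect differently (koibtuw, sohakiwani), so the final letter is not what conditions the rule; the last vowel is.
"wezvup" has last vowel 'u'. The stems whose last vowel is 'u' (kotuw → koibtuw, bakvug → baibkvug, dufug → duibfug) insert -ib- after the first vowel.
The other patterns: stems whose last vowel is 'i' add so- … -ani around the stem; stems whose last vowel is 'e' add zu- … -uv around the stem; stems whose last vowel is 'a' change the last vowel to 'e'.
So wezvup → weibzvup.

weibzvup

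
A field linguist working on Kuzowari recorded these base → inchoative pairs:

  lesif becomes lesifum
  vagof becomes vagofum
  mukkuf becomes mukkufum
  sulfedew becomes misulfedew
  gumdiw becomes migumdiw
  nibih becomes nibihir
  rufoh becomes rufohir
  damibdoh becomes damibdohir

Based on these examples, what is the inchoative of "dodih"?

lesif and gumdiw both have last vowel 'i' yet inflect differently (lesifum, migumdiw), so the last vowel is not what conditions the rule; the final letter is.
"dodih" ends in -h. The stems ending in -h (nibih → nibihir, rufoh → rufohir, damibdoh → damibdohir) add -ir.
The other patterns: stems ending in -f add -um; stems ending in -w add the prefix mi-.
So dodih → dodihir.

dodihir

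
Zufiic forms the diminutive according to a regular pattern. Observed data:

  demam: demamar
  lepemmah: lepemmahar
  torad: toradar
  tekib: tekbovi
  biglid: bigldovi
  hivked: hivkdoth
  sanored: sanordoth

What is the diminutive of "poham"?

torad and biglid both end in -d yet inflect differently (toradar, bigldovi), so the final letter is not what conditions the rule; the last vowel is.
"poham" has last vowel 'a'. The stems whose last vowel is 'a' (demam → demamar, lepemmah → lepemmahar, torad → toradar) add -ar.
The other patterns: stems whose last vowel is 'i' delete the last vowel and add -ovi; stems whose last vowel is 'e' delete the last vowel and add -oth.
So poham → pohamar.

pohamar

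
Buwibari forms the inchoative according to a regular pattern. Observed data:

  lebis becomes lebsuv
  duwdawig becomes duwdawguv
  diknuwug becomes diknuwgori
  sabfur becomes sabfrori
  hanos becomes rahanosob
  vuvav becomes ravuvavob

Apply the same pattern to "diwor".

duwdawig and diknuwug both end in -g yet inflect differently (duwdawguv, diknuwgori), so the final letter is not what conditions the rule; the last vowel is.
"diwor" has last vowel 'o'. The one such stem in the data (hanos → rahanosob) adds ra- … -ob around the stem, so the same rule applies.
So diwor → radiworob.

radiworob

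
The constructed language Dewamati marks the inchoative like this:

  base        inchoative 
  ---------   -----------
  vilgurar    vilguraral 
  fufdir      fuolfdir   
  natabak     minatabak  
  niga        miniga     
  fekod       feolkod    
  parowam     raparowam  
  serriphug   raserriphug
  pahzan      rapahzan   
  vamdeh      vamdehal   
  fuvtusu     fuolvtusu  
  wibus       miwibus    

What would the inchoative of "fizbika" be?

fufdir and vilgurar both end in -r yet inflect differently (fuolfdir, vilguraral), so the final letter is not what conditions the rule; the first letter is.
"fizbika" begins with f-. The stems beginning with f- (fufdir → fuolfdir, fuvtusu → fuolvtusu, fekod → feolkod) insert -ol- after the first vowel.
The other patterns: stems beginning with p- or s- add the prefix ra-; stems beginning with v- add -al; stems beginning with n- or w- add the prefix mi-.
So fizbika → fiolzbika.

fiolzbika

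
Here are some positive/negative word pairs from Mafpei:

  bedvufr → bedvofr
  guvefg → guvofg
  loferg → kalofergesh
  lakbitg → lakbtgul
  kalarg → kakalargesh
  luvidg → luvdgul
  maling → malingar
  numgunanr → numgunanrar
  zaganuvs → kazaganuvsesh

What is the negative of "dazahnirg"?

kadazahnirgesh

maling and loferg both end in -g yet inflect differently (malingar, kalofergesh), so the final letter is not what conditions the rule; the second-to-last letter is.
"dazahnirg" has second-to-last letter 'r'. The stems whose second-to-last letter is 'r' (loferg → kalofergesh, kalarg → kakalargesh) add ka- … -esh around the stem.
The other patterns: stems whose second-to-last letter is 'n' add -ar; stems whose second-to-last letter is 'f' change the last vowel to 'o'; stems whose second-to-last letter is 'd' or 't' delete the last vowel and add -ul.
So dazahnirg → kadazahnirgesh.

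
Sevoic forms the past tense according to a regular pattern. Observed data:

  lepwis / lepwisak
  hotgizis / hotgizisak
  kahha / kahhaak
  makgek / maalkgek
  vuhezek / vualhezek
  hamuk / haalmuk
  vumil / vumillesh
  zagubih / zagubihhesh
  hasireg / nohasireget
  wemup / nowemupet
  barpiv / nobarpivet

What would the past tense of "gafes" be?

lepwis and vumil both have last vowel 'i' yet inflect differently (lepwisak, vumillesh), so the last vowel is not what conditions the rule; the final letter is.
"gafes" ends in -s. The stems ending in -s (lepwis → lepwisak, hotgizis → hotgizisak) add -ak.
The other patterns: stems ending in -k insert -al- after the first vowel; stems ending in -h or -l double the final consonant and add -esh; stems ending in -g, -p or -v add no- … -et around the stem.
So gafes → gafesak.

gafesak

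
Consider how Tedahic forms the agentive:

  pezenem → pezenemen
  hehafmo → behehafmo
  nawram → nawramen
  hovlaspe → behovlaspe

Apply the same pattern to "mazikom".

mazikomen

pezenem and hovlaspe both have last vowel 'e' yet inflect differently (pezenemen, behovlaspe), so the last vowel is not what conditions the rule; whether the stem ends in a vowel or a consonant is.
"mazikom" ends in a consonant. The stems ending in a consonant (pezenem → pezenemen, nawram → nawramen) add -en.
So mazikom → mazikomen.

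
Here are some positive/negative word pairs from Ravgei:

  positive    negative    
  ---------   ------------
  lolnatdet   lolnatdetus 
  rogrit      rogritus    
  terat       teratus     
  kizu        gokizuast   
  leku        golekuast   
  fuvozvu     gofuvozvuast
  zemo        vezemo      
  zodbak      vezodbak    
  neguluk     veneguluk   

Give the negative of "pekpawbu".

gopekpawbuast

terat and zodbak both have last vowel 'a' yet inflect differently (teratus, vezodbak), so the last vowel is not what conditions the rule; the final letter is.
"pekpawbu" ends in -u. The stems ending in -u (kizu → gokizuast, leku → golekuast, fuvozvu → gofuvozvuast) add go- … -ast around the stem.
So pekpawbu → gopekpawbuast.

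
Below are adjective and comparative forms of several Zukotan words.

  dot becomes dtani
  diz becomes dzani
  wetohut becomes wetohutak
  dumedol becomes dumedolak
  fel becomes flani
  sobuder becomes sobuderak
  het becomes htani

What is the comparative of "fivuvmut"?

fivuvmutak

wetohut and het both end in -t yet inflect differently (wetohutak, htani), so the final letter is not what conditions the rule; the number of vowels is.
"fivuvmut" has 3 vowels. The stems with 3 vowels (dumedol → dumedolak, wetohut → wetohutak, sobuder → sobuderak) add -ak.
The other pattern: stems with 1 vowel delete the last vowel and add -ani.
So fivuvmut → fivuvmutak.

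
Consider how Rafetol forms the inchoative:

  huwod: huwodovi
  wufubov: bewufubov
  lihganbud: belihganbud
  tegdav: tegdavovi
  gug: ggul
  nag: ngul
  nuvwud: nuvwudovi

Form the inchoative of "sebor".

seborovi

tegdav and wufubov both end in -v yet inflect differently (tegdavovi, bewufubov), so the final letter is not what conditions the rule; the number of vowels is.
"sebor" has 2 vowels. The stems with 2 vowels (tegdav → tegdavovi, huwod → huwodovi, nuvwud → nuvwudovi) add -ovi.
The other patterns: stems with 1 vowel delete the last vowel and add -ul; stems with 3 vowels add the prefix be-.
So sebor → seborovi.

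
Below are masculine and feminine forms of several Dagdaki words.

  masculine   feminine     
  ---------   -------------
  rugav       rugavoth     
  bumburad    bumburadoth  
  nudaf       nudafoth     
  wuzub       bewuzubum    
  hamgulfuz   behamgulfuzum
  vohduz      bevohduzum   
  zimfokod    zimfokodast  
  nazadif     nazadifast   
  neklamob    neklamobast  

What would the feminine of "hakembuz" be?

bumburad and zimfokod both end in -d yet inflect differently (bumburadoth, zimfokodast), so the final letter is not what conditions the rule; the last vowel is.
"hakembuz" has last vowel 'u'. The stems whose last vowel is 'u' (wuzub → bewuzubum, hamgulfuz → behamgulfuzum, vohduz → bevohduzum) add be- … -um around the stem.
The other patterns: stems whose last vowel is 'a' add -oth; stems whose last vowel is 'i' or 'o' add -ast.
So hakembuz → behakembuzum.

behakembuzum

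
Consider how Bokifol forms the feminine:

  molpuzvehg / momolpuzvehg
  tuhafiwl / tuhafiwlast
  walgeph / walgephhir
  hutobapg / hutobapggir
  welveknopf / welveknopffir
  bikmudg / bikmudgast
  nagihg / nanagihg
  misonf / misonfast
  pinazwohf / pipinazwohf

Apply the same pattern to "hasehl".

hahasehl

hutobapg and molpuzvehg both end in -g yet inflect differently (hutobapggir, momolpuzvehg), so the final letter is not what conditions the rule; the second-to-last letter is.
"hasehl" has second-to-last letter 'h'. The stems whose second-to-last letter is 'h' (molpuzvehg → momolpuzvehg, nagihg → nanagihg, pinazwohf → pipinazwohf) repeat the first consonant+vowel as a prefix.
So hasehl → hahasehl.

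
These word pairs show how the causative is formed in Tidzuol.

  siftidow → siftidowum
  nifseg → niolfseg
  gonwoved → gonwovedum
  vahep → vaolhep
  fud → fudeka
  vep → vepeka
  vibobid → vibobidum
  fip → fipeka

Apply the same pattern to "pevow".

peolvow

vep and vahep both end in -p yet inflect differently (vepeka, vaolhep), so the final letter is not what conditions the rule; the number of vowels is.
"pevow" has 2 vowels. The stems with 2 vowels (nifseg → niolfseg, vahep → vaolhep) insert -ol- after the first vowel.
The other patterns: stems with 1 vowel add -eka; stems with 3 vowels add -um.
So pevow → peolvow.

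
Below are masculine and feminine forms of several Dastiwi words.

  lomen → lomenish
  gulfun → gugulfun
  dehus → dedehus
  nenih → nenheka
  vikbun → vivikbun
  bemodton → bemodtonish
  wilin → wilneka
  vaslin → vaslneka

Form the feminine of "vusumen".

vikbun and vaslin both end in -n yet inflect differently (vivikbun, vaslneka), so the final letter is not what conditions the rule; the last vowel is.
"vusumen" has last vowel 'e'. The one such stem in the data (lomen → lomenish) adds -ish, so the same rule applies.
The other patterns: stems whose last vowel is 'u' repeat the first consonant+vowel as a prefix; stems whose last vowel is 'i' delete the last vowel and add -eka.
So vusumen → vusumenish.

vusumenish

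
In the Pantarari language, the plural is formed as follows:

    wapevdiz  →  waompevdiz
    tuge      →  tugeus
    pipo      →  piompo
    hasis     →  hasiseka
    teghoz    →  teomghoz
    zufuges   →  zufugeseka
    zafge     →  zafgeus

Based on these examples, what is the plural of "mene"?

zafge and zufuges both have last vowel 'e' yet inflect differently (zafgeus, zufugeseka), so the last vowel is not what conditions the rule; the final letter is.
"mene" ends in -e. The stems ending in -e (zafge → zafgeus, tuge → tugeus) add -us.
The other patterns: stems ending in -o or -z insert -om- after the first vowel; stems ending in -s add -eka.
So mene → meneus.

meneus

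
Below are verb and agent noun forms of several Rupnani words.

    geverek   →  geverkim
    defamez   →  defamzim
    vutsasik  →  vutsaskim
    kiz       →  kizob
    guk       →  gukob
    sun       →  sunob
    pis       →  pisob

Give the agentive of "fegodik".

fegodkim

defamez and kiz both end in -z yet inflect differently (defamzim, kizob), so the final letter is not what conditions the rule; the number of vowels is.
"fegodik" has 3 vowels. The stems with 3 vowels (geverek → geverkim, defamez → defamzim, vutsasik → vutsaskim) delete the last vowel and add -im.
The other pattern: stems with 1 vowel add -ob.
So fegodik → fegodkim.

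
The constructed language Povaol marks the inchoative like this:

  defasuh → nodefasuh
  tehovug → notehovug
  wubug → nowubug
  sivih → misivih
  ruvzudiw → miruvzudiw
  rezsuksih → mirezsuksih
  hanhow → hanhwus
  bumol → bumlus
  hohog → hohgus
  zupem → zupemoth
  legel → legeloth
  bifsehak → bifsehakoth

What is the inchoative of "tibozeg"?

defasuh and sivih both end in -h yet inflect differently (nodefasuh, misivih), so the final letter is not what conditions the rule; the last vowel is.
"tibozeg" has last vowel 'e'. The stems whose last vowel is 'e' (zupem → zupemoth, legel → legeloth) add -oth.
The other patterns: stems whose last vowel is 'u' add the prefix no-; stems whose last vowel is 'i' add the prefix mi-; stems whose last vowel is 'o' delete the last vowel and add -us.
So tibozeg → tibozegoth.

tibozegoth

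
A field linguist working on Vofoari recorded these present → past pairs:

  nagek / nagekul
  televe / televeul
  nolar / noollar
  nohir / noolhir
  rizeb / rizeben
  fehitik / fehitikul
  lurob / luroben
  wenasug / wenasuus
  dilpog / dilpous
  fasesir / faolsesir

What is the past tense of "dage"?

dageul

lurob and dilpog both have last vowel 'o' yet inflect differently (luroben, dilpous), so the last vowel is not what conditions the rule; the final letter is.
"dage" ends in -e. The one such stem in the data (televe → televeul) adds -ul, so the same rule applies.
The other patterns: stems ending in -r insert -ol- after the first vowel; stems ending in -b add -en; stems ending in -g drop the final letter and add -us.
So dage → dageul.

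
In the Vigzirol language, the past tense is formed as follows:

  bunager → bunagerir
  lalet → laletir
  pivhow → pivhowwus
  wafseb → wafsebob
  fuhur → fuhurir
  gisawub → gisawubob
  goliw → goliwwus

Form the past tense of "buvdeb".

gisawub and fuhur both have last vowel 'u' yet inflect differently (gisawubob, fuhurir), so the last vowel is not what conditions the rule; the final letter is.
"buvdeb" ends in -b. The stems ending in -b (gisawub → gisawubob, wafseb → wafsebob) add -ob.
The other patterns: stems ending in -w double the final consonant and add -us; stems ending in -r or -t add -ir.
So buvdeb → buvdebob.

buvdebob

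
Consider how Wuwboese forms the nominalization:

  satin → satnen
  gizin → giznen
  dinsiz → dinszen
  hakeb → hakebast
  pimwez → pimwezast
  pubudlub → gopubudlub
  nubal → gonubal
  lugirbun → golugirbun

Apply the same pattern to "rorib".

dinsiz and pimwez both end in -z yet inflect differently (dinszen, pimwezast), so the final letter is not what conditions the rule; the last vowel is.
"rorib" has last vowel 'i'. The stems whose last vowel is 'i' (satin → satnen, gizin → giznen, dinsiz → dinszen) delete the last vowel and add -en.
The other patterns: stems whose last vowel is 'e' add -ast; stems whose last vowel is 'a' or 'u' add the prefix go-.
So rorib → rorben.

rorben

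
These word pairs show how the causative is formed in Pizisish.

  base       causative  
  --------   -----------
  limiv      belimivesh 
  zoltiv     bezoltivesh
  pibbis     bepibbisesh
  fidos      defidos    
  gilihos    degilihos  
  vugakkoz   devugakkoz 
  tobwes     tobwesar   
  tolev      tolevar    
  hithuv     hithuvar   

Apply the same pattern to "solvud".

pibbis and fidos both end in -s yet inflect differently (bepibbisesh, defidos), so the final letter is not what conditions the rule; the last vowel is.
"solvud" has last vowel 'u'. The one such stem in the data (hithuv → hithuvar) adds -ar, so the same rule applies.
The other patterns: stems whose last vowel is 'i' add be- … -esh around the stem; stems whose last vowel is 'o' add the prefix de-.
So solvud → solvudar.

solvudar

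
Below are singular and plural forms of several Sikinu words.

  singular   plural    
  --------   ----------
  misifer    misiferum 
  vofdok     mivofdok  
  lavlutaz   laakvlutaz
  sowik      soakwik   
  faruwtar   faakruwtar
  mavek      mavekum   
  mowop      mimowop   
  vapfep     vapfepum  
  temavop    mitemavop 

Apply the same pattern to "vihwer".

vofdok and mavek both end in -k yet inflect differently (mivofdok, mavekum), so the final letter is not what conditions the rule; the last vowel is.
"vihwer" has last vowel 'e'. The stems whose last vowel is 'e' (mavek → mavekum, vapfep → vapfepum, misifer → misiferum) add -um.
The other patterns: stems whose last vowel is 'o' add the prefix mi-; stems whose last vowel is 'a' or 'i' insert -ak- after the first vowel.
So vihwer → vihwerum.

vihwerum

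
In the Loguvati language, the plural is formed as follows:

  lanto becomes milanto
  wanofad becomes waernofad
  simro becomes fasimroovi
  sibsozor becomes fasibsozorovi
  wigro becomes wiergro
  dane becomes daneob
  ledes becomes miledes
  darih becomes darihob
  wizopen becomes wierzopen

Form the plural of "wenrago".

wigro and simro both end in -o yet inflect differently (wiergro, fasimroovi), so the final letter is not what conditions the rule; the first letter is.
"wenrago" begins with w-. The stems beginning with w- (wizopen → wierzopen, wanofad → waernofad, wigro → wiergro) insert -er- after the first vowel.
So wenrago → weernrago.

weernrago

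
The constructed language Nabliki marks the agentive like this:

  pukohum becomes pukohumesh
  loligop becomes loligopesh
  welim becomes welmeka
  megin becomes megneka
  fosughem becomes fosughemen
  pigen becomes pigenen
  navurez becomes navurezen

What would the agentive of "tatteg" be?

pukohum and welim both end in -m yet inflect differently (pukohumesh, welmeka), so the final letter is not what conditions the rule; the last vowel is.
"tatteg" has last vowel 'e'. The stems whose last vowel is 'e' (fosughem → fosughemen, pigen → pigenen, navurez → navurezen) add -en.
So tatteg → tattegen.

tattegen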